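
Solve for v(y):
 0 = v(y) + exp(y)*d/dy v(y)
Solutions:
 v(y) = C1*exp(exp(-y))


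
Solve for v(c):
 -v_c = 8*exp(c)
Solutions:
 v(c) = C1 - 8*exp(c)


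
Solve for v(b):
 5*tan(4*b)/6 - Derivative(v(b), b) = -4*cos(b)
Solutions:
 v(b) = C1 - 5*log(cos(4*b))/24 + 4*sin(b)


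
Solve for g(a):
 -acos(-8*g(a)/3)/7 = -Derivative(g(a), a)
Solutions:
 Integral(1/acos(-8*_y/3), (_y, g(a))) = C1 + a/7


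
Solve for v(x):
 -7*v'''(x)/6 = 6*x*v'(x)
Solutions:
 v(x) = C1 + Integral(C2*airyai(-42^(2/3)*x/7) + C3*airybi(-42^(2/3)*x/7), x)


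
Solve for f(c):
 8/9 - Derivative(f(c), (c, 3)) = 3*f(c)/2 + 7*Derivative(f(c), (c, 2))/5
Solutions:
 f(c) = C1*exp(c*(-28 + 98*2^(2/3)/(45*sqrt(64345) + 11497)^(1/3) + 2^(1/3)*(45*sqrt(64345) + 11497)^(1/3))/60)*sin(2^(1/3)*sqrt(3)*c*(-(45*sqrt(64345) + 11497)^(1/3) + 98*2^(1/3)/(45*sqrt(64345) + 11497)^(1/3))/60) + C2*exp(c*(-28 + 98*2^(2/3)/(45*sqrt(64345) + 11497)^(1/3) + 2^(1/3)*(45*sqrt(64345) + 11497)^(1/3))/60)*cos(2^(1/3)*sqrt(3)*c*(-(45*sqrt(64345) + 11497)^(1/3) + 98*2^(1/3)/(45*sqrt(64345) + 11497)^(1/3))/60) + C3*exp(-c*(98*2^(2/3)/(45*sqrt(64345) + 11497)^(1/3) + 14 + 2^(1/3)*(45*sqrt(64345) + 11497)^(1/3))/30) + 16/27


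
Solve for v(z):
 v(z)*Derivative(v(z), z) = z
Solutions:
 v(z) = -sqrt(C1 + z^2)
 v(z) = sqrt(C1 + z^2)


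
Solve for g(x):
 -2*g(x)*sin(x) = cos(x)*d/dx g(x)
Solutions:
 g(x) = C1*cos(x)^2


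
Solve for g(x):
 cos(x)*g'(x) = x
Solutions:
 g(x) = C1 + Integral(x/cos(x), x)


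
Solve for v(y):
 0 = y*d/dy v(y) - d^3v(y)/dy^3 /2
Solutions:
 v(y) = C1 + Integral(C2*airyai(2^(1/3)*y) + C3*airybi(2^(1/3)*y), y)


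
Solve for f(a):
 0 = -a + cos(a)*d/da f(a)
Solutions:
 f(a) = C1 + Integral(a/cos(a), a)


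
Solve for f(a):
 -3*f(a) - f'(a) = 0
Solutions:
 f(a) = C1*exp(-3*a)


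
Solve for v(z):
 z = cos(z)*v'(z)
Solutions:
 v(z) = C1 + Integral(z/cos(z), z)


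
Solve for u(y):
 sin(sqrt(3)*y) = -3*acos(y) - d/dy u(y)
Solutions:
 u(y) = C1 - 3*y*acos(y) + 3*sqrt(1 - y^2) + sqrt(3)*cos(sqrt(3)*y)/3


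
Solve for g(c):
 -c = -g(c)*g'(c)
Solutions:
 g(c) = -sqrt(C1 + c^2)
 g(c) = sqrt(C1 + c^2)


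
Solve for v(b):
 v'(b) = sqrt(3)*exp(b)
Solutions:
 v(b) = C1 + sqrt(3)*exp(b)


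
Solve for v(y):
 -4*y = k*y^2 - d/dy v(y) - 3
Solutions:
 v(y) = C1 + k*y^3/3 + 2*y^2 - 3*y


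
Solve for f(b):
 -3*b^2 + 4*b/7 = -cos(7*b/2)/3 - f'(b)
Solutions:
 f(b) = C1 + b^3 - 2*b^2/7 - 2*sin(7*b/2)/21


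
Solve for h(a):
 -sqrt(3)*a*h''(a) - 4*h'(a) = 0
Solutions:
 h(a) = C1 + C2*a^(1 - 4*sqrt(3)/3)


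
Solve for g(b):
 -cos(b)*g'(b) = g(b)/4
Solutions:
 g(b) = C1*(sin(b) - 1)^(1/8)/(sin(b) + 1)^(1/8)


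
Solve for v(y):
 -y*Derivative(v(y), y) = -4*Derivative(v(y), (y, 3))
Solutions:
 v(y) = C1 + Integral(C2*airyai(2^(1/3)*y/2) + C3*airybi(2^(1/3)*y/2), y)


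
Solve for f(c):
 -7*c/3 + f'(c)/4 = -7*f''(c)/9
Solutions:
 f(c) = C1 + C2*exp(-9*c/28) + 14*c^2/3 - 784*c/27


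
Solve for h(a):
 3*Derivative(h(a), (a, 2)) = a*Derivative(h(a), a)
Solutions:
 h(a) = C1 + C2*erfi(sqrt(6)*a/6)


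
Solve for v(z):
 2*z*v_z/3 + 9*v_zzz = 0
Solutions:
 v(z) = C1 + Integral(C2*airyai(-2^(1/3)*z/3) + C3*airybi(-2^(1/3)*z/3), z)


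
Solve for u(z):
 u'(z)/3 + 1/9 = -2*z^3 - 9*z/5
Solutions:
 u(z) = C1 - 3*z^4/2 - 27*z^2/10 - z/3


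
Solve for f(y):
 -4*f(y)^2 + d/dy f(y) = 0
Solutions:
 f(y) = -1/(C1 + 4*y)


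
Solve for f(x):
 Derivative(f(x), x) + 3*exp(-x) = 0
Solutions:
 f(x) = C1 + 3*exp(-x)


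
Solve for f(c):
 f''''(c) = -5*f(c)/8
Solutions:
 f(c) = (C1*sin(2^(3/4)*5^(1/4)*c/4) + C2*cos(2^(3/4)*5^(1/4)*c/4))*exp(-2^(3/4)*5^(1/4)*c/4) + (C3*sin(2^(3/4)*5^(1/4)*c/4) + C4*cos(2^(3/4)*5^(1/4)*c/4))*exp(2^(3/4)*5^(1/4)*c/4)


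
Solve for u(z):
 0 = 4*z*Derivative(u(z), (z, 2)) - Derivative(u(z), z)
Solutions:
 u(z) = C1 + C2*z^(5/4)


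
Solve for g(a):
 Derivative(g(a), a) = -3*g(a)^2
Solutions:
 g(a) = 1/(C1 + 3*a)


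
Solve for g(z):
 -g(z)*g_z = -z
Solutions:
 g(z) = -sqrt(C1 + z^2)
 g(z) = sqrt(C1 + z^2)


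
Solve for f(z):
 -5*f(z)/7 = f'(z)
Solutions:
 f(z) = C1*exp(-5*z/7)


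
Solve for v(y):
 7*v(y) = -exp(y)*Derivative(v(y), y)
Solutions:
 v(y) = C1*exp(7*exp(-y))


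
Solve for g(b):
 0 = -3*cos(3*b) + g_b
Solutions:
 g(b) = C1 + sin(3*b)


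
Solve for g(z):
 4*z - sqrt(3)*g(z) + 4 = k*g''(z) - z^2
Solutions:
 g(z) = C1*exp(-3^(1/4)*z*sqrt(-1/k)) + C2*exp(3^(1/4)*z*sqrt(-1/k)) - 2*k/3 + sqrt(3)*z^2/3 + 4*sqrt(3)*z/3 + 4*sqrt(3)/3


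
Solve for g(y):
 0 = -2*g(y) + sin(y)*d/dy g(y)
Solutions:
 g(y) = C1*(cos(y) - 1)/(cos(y) + 1)


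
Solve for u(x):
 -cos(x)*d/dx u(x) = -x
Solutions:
 u(x) = C1 + Integral(x/cos(x), x)


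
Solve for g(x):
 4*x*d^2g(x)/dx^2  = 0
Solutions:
 g(x) = C1 + C2*x


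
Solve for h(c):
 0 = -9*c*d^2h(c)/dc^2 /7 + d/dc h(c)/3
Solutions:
 h(c) = C1 + C2*c^(34/27)


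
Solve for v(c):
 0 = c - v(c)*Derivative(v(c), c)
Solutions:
 v(c) = -sqrt(C1 + c^2)
 v(c) = sqrt(C1 + c^2)


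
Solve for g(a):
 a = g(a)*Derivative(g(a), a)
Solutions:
 g(a) = -sqrt(C1 + a^2)
 g(a) = sqrt(C1 + a^2)


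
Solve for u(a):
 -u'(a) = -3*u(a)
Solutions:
 u(a) = C1*exp(3*a)


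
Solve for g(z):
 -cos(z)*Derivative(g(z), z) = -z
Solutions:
 g(z) = C1 + Integral(z/cos(z), z)


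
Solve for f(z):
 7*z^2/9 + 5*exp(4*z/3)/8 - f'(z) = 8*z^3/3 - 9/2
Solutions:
 f(z) = C1 - 2*z^4/3 + 7*z^3/27 + 9*z/2 + 15*exp(4*z/3)/32


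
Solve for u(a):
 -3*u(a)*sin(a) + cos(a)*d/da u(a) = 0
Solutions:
 u(a) = C1/cos(a)^3


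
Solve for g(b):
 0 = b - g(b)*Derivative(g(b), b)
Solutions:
 g(b) = -sqrt(C1 + b^2)
 g(b) = sqrt(C1 + b^2)


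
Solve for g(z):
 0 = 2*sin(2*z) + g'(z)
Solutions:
 g(z) = C1 + cos(2*z)


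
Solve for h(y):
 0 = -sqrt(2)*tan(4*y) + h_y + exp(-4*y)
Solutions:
 h(y) = C1 + sqrt(2)*log(tan(4*y)^2 + 1)/8 + exp(-4*y)/4


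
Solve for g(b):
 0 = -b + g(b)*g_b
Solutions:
 g(b) = -sqrt(C1 + b^2)
 g(b) = sqrt(C1 + b^2)


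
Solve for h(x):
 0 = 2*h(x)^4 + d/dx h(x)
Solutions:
 h(x) = (-3^(2/3) - 3*3^(1/6)*I)*(1/(C1 + 2*x))^(1/3)/6
 h(x) = (-3^(2/3) + 3*3^(1/6)*I)*(1/(C1 + 2*x))^(1/3)/6
 h(x) = (1/(C1 + 6*x))^(1/3)


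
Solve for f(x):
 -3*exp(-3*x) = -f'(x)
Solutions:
 f(x) = C1 - exp(-3*x)


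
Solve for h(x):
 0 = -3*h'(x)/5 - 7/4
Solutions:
 h(x) = C1 - 35*x/12


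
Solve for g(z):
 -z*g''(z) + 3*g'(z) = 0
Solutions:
 g(z) = C1 + C2*z^4


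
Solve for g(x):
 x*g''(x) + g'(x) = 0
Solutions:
 g(x) = C1 + C2*log(x)


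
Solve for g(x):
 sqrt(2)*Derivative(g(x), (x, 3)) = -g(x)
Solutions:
 g(x) = C3*exp(-2^(5/6)*x/2) + (C1*sin(2^(5/6)*sqrt(3)*x/4) + C2*cos(2^(5/6)*sqrt(3)*x/4))*exp(2^(5/6)*x/4)


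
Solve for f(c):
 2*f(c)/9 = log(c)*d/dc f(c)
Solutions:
 f(c) = C1*exp(2*li(c)/9)


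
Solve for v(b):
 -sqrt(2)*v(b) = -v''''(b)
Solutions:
 v(b) = C1*exp(-2^(1/8)*b) + C2*exp(2^(1/8)*b) + C3*sin(2^(1/8)*b) + C4*cos(2^(1/8)*b)


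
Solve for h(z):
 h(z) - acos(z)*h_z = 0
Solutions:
 h(z) = C1*exp(Integral(1/acos(z), z))


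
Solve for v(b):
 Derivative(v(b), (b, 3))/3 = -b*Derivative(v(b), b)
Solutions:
 v(b) = C1 + Integral(C2*airyai(-3^(1/3)*b) + C3*airybi(-3^(1/3)*b), b)


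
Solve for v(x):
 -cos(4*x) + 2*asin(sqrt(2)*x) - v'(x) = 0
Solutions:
 v(x) = C1 + 2*x*asin(sqrt(2)*x) + sqrt(2)*sqrt(1 - 2*x^2) - sin(4*x)/4


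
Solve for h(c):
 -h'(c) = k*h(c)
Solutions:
 h(c) = C1*exp(-c*k)


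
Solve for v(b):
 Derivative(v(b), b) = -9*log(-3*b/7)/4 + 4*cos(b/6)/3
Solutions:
 v(b) = C1 - 9*b*log(-b)/4 - 9*b*log(3)/4 + 9*b/4 + 9*b*log(7)/4 + 8*sin(b/6)


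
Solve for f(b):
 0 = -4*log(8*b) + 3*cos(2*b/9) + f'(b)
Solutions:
 f(b) = C1 + 4*b*log(b) - 4*b + 12*b*log(2) - 27*sin(2*b/9)/2


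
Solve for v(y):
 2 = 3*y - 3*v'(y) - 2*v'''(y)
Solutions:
 v(y) = C1 + C2*sin(sqrt(6)*y/2) + C3*cos(sqrt(6)*y/2) + y^2/2 - 2*y/3


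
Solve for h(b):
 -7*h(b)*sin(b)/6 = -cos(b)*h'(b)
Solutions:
 h(b) = C1/cos(b)^(7/6)


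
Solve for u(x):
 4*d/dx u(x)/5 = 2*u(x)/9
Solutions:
 u(x) = C1*exp(5*x/18)


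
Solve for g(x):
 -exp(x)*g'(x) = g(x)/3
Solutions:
 g(x) = C1*exp(exp(-x)/3)


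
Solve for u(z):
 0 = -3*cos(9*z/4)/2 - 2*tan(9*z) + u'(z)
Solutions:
 u(z) = C1 - 2*log(cos(9*z))/9 + 2*sin(9*z/4)/3


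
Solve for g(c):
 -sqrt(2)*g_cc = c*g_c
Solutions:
 g(c) = C1 + C2*erf(2^(1/4)*c/2)


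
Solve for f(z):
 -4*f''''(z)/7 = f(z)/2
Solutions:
 f(z) = (C1*sin(2^(3/4)*7^(1/4)*z/4) + C2*cos(2^(3/4)*7^(1/4)*z/4))*exp(-2^(3/4)*7^(1/4)*z/4) + (C3*sin(2^(3/4)*7^(1/4)*z/4) + C4*cos(2^(3/4)*7^(1/4)*z/4))*exp(2^(3/4)*7^(1/4)*z/4)


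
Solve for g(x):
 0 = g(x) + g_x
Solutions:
 g(x) = C1*exp(-x)


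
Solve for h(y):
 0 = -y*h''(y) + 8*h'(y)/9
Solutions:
 h(y) = C1 + C2*y^(17/9)


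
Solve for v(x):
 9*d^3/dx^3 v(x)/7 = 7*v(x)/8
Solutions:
 v(x) = C3*exp(3^(1/3)*7^(2/3)*x/6) + (C1*sin(3^(5/6)*7^(2/3)*x/12) + C2*cos(3^(5/6)*7^(2/3)*x/12))*exp(-3^(1/3)*7^(2/3)*x/12)


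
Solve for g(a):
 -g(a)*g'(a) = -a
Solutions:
 g(a) = -sqrt(C1 + a^2)
 g(a) = sqrt(C1 + a^2)


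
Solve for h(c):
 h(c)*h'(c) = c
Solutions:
 h(c) = -sqrt(C1 + c^2)
 h(c) = sqrt(C1 + c^2)


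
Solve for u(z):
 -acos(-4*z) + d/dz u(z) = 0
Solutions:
 u(z) = C1 + z*acos(-4*z) + sqrt(1 - 16*z^2)/4


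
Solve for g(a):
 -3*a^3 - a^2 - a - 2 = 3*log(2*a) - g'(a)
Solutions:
 g(a) = C1 + 3*a^4/4 + a^3/3 + a^2/2 + 3*a*log(a) - a + a*log(8)


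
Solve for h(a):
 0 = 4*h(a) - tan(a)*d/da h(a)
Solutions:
 h(a) = C1*sin(a)^4


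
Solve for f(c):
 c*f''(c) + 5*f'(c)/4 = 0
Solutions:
 f(c) = C1 + C2/c^(1/4)


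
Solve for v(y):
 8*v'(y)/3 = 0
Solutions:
 v(y) = C1


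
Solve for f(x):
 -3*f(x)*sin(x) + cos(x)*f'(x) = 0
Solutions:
 f(x) = C1/cos(x)^3


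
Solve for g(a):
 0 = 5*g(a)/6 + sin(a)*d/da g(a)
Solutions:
 g(a) = C1*(cos(a) + 1)^(5/12)/(cos(a) - 1)^(5/12)


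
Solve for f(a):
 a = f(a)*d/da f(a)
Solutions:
 f(a) = -sqrt(C1 + a^2)
 f(a) = sqrt(C1 + a^2)


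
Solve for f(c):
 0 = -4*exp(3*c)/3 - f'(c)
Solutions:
 f(c) = C1 - 4*exp(3*c)/9


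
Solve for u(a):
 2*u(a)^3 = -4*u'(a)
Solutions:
 u(a) = -sqrt(-1/(C1 - a))
 u(a) = sqrt(-1/(C1 - a))


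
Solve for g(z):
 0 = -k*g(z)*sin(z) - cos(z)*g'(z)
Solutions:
 g(z) = C1*exp(k*log(cos(z)))


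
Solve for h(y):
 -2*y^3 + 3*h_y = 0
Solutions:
 h(y) = C1 + y^4/6


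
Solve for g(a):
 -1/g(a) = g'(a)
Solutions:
 g(a) = -sqrt(C1 - 2*a)
 g(a) = sqrt(C1 - 2*a)


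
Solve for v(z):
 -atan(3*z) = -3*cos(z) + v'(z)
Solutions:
 v(z) = C1 - z*atan(3*z) + log(9*z^2 + 1)/6 + 3*sin(z)


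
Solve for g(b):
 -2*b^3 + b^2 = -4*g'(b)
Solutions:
 g(b) = C1 + b^4/8 - b^3/12


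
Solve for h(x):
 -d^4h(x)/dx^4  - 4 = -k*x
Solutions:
 h(x) = C1 + C2*x + C3*x^2 + C4*x^3 + k*x^5/120 - x^4/6


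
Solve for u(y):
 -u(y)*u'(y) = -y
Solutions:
 u(y) = -sqrt(C1 + y^2)
 u(y) = sqrt(C1 + y^2)


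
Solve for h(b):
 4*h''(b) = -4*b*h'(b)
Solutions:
 h(b) = C1 + C2*erf(sqrt(2)*b/2)


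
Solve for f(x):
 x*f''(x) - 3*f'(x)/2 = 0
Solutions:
 f(x) = C1 + C2*x^(5/2)


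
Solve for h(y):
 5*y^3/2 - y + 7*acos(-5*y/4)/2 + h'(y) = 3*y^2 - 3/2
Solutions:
 h(y) = C1 - 5*y^4/8 + y^3 + y^2/2 - 7*y*acos(-5*y/4)/2 - 3*y/2 - 7*sqrt(16 - 25*y^2)/10


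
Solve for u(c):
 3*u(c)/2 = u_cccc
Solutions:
 u(c) = C1*exp(-2^(3/4)*3^(1/4)*c/2) + C2*exp(2^(3/4)*3^(1/4)*c/2) + C3*sin(2^(3/4)*3^(1/4)*c/2) + C4*cos(2^(3/4)*3^(1/4)*c/2)


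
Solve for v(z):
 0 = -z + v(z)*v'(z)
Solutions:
 v(z) = -sqrt(C1 + z^2)
 v(z) = sqrt(C1 + z^2)


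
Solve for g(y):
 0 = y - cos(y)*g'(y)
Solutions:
 g(y) = C1 + Integral(y/cos(y), y)


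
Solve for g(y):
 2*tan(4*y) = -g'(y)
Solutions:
 g(y) = C1 + log(cos(4*y))/2


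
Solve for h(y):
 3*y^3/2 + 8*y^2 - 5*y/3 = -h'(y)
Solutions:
 h(y) = C1 - 3*y^4/8 - 8*y^3/3 + 5*y^2/6


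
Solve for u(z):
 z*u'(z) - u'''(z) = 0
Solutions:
 u(z) = C1 + Integral(C2*airyai(z) + C3*airybi(z), z)


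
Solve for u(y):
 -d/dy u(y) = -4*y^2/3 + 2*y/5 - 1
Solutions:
 u(y) = C1 + 4*y^3/9 - y^2/5 + y


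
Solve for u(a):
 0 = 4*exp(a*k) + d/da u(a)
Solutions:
 u(a) = C1 - 4*exp(a*k)/k


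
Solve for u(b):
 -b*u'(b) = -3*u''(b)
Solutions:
 u(b) = C1 + C2*erfi(sqrt(6)*b/6)


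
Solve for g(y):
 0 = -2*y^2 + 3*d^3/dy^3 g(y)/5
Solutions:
 g(y) = C1 + C2*y + C3*y^2 + y^5/18


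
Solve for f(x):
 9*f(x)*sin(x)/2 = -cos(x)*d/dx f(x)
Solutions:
 f(x) = C1*cos(x)^(9/2)


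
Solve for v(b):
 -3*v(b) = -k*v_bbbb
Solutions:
 v(b) = C1*exp(-3^(1/4)*b*(1/k)^(1/4)) + C2*exp(3^(1/4)*b*(1/k)^(1/4)) + C3*exp(-3^(1/4)*I*b*(1/k)^(1/4)) + C4*exp(3^(1/4)*I*b*(1/k)^(1/4))


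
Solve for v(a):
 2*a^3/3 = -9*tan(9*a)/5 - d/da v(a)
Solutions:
 v(a) = C1 - a^4/6 + log(cos(9*a))/5


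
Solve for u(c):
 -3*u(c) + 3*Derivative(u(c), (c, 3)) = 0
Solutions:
 u(c) = C3*exp(c) + (C1*sin(sqrt(3)*c/2) + C2*cos(sqrt(3)*c/2))*exp(-c/2)


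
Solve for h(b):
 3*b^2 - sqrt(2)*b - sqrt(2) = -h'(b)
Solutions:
 h(b) = C1 - b^3 + sqrt(2)*b^2/2 + sqrt(2)*b


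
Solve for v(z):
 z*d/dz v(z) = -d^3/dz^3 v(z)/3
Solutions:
 v(z) = C1 + Integral(C2*airyai(-3^(1/3)*z) + C3*airybi(-3^(1/3)*z), z)


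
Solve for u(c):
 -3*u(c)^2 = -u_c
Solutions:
 u(c) = -1/(C1 + 3*c)


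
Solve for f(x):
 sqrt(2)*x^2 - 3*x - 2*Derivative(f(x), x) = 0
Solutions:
 f(x) = C1 + sqrt(2)*x^3/6 - 3*x^2/4


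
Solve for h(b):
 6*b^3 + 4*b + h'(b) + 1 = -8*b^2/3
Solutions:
 h(b) = C1 - 3*b^4/2 - 8*b^3/9 - 2*b^2 - b


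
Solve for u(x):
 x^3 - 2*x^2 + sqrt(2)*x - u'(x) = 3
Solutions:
 u(x) = C1 + x^4/4 - 2*x^3/3 + sqrt(2)*x^2/2 - 3*x


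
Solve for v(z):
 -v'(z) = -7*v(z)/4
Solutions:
 v(z) = C1*exp(7*z/4)


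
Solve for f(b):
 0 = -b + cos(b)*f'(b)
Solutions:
 f(b) = C1 + Integral(b/cos(b), b)


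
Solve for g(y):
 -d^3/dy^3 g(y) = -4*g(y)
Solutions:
 g(y) = C3*exp(2^(2/3)*y) + (C1*sin(2^(2/3)*sqrt(3)*y/2) + C2*cos(2^(2/3)*sqrt(3)*y/2))*exp(-2^(2/3)*y/2)


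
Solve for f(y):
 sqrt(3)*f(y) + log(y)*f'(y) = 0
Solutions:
 f(y) = C1*exp(-sqrt(3)*li(y))


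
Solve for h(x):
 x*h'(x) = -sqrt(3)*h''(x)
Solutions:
 h(x) = C1 + C2*erf(sqrt(2)*3^(3/4)*x/6)


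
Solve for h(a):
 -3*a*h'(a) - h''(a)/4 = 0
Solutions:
 h(a) = C1 + C2*erf(sqrt(6)*a)


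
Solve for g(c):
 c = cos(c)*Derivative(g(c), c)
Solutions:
 g(c) = C1 + Integral(c/cos(c), c)


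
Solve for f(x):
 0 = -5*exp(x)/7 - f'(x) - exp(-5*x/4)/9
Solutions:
 f(x) = C1 - 5*exp(x)/7 + 4*exp(-5*x/4)/45


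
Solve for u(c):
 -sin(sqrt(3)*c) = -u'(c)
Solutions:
 u(c) = C1 - sqrt(3)*cos(sqrt(3)*c)/3


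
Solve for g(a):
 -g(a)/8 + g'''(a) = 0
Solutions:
 g(a) = C3*exp(a/2) + (C1*sin(sqrt(3)*a/4) + C2*cos(sqrt(3)*a/4))*exp(-a/4)


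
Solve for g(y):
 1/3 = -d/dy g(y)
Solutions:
 g(y) = C1 - y/3


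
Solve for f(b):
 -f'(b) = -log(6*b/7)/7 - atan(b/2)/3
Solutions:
 f(b) = C1 + b*log(b)/7 + b*atan(b/2)/3 - b*log(7)/7 - b/7 + b*log(6)/7 - log(b^2 + 4)/3


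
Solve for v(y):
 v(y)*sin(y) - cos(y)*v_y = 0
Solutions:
 v(y) = C1/cos(y)


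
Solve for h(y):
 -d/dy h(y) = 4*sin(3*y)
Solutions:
 h(y) = C1 + 4*cos(3*y)/3


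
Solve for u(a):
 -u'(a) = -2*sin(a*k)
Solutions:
 u(a) = C1 - 2*cos(a*k)/k


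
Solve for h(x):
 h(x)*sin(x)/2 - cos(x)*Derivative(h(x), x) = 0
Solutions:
 h(x) = C1/sqrt(cos(x))


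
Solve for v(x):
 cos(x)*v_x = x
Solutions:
 v(x) = C1 + Integral(x/cos(x), x)


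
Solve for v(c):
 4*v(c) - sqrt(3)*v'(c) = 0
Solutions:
 v(c) = C1*exp(4*sqrt(3)*c/3)


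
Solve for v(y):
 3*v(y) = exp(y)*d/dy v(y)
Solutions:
 v(y) = C1*exp(-3*exp(-y))


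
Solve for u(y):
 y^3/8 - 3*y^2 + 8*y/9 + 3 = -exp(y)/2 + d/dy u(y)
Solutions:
 u(y) = C1 + y^4/32 - y^3 + 4*y^2/9 + 3*y + exp(y)/2


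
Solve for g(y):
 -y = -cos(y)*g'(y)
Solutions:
 g(y) = C1 + Integral(y/cos(y), y)


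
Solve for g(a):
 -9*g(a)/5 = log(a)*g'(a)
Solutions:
 g(a) = C1*exp(-9*li(a)/5)


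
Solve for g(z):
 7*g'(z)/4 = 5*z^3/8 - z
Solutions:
 g(z) = C1 + 5*z^4/56 - 2*z^2/7


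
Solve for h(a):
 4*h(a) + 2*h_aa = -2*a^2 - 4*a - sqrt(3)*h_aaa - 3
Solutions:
 h(a) = C1*exp(a*(-4*sqrt(3) + 2*2^(2/3)/(sqrt(267) + 85*sqrt(3)/9)^(1/3) + 3*2^(1/3)*(sqrt(267) + 85*sqrt(3)/9)^(1/3))/18)*sin(sqrt(3)*a*(-3*(2*sqrt(267) + 170*sqrt(3)/9)^(1/3) + 4/(2*sqrt(267) + 170*sqrt(3)/9)^(1/3))/18) + C2*exp(a*(-4*sqrt(3) + 2*2^(2/3)/(sqrt(267) + 85*sqrt(3)/9)^(1/3) + 3*2^(1/3)*(sqrt(267) + 85*sqrt(3)/9)^(1/3))/18)*cos(sqrt(3)*a*(-3*(2*sqrt(267) + 170*sqrt(3)/9)^(1/3) + 4/(2*sqrt(267) + 170*sqrt(3)/9)^(1/3))/18) + C3*exp(-a*(2*2^(2/3)/(sqrt(267) + 85*sqrt(3)/9)^(1/3) + 2*sqrt(3) + 3*2^(1/3)*(sqrt(267) + 85*sqrt(3)/9)^(1/3))/9) - a^2/2 - a - 1/4


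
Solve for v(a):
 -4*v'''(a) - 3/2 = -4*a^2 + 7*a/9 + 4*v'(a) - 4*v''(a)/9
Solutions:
 v(a) = C1 + a^3/3 + a^2/72 - 1537*a/648 + (C2*sin(sqrt(323)*a/18) + C3*cos(sqrt(323)*a/18))*exp(a/18)


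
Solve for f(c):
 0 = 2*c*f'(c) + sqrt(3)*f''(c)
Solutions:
 f(c) = C1 + C2*erf(3^(3/4)*c/3)


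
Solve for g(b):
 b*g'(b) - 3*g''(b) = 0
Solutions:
 g(b) = C1 + C2*erfi(sqrt(6)*b/6)


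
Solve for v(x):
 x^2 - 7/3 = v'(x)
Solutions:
 v(x) = C1 + x^3/3 - 7*x/3


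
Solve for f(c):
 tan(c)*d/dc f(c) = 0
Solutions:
 f(c) = C1


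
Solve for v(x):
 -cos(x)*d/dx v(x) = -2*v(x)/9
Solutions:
 v(x) = C1*(sin(x) + 1)^(1/9)/(sin(x) - 1)^(1/9)


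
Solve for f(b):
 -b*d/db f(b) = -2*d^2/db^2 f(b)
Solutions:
 f(b) = C1 + C2*erfi(b/2)


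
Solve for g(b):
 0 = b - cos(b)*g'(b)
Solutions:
 g(b) = C1 + Integral(b/cos(b), b)


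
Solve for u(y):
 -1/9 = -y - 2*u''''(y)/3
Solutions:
 u(y) = C1 + C2*y + C3*y^2 + C4*y^3 - y^5/80 + y^4/144


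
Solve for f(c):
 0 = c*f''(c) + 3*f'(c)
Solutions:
 f(c) = C1 + C2/c^2


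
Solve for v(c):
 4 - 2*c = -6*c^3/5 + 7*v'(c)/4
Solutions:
 v(c) = C1 + 6*c^4/35 - 4*c^2/7 + 16*c/7


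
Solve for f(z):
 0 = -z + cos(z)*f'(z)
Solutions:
 f(z) = C1 + Integral(z/cos(z), z)


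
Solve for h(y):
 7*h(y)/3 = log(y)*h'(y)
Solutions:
 h(y) = C1*exp(7*li(y)/3)


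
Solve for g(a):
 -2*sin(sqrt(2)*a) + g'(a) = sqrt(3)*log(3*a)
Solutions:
 g(a) = C1 + sqrt(3)*a*(log(a) - 1) + sqrt(3)*a*log(3) - sqrt(2)*cos(sqrt(2)*a)


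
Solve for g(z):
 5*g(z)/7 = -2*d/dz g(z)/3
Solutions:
 g(z) = C1*exp(-15*z/14)


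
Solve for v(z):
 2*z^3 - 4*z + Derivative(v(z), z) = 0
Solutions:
 v(z) = C1 - z^4/2 + 2*z^2


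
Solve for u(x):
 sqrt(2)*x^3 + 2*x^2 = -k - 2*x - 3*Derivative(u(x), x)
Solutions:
 u(x) = C1 - k*x/3 - sqrt(2)*x^4/12 - 2*x^3/9 - x^2/3


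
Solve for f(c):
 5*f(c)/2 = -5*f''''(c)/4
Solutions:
 f(c) = (C1*sin(2^(3/4)*c/2) + C2*cos(2^(3/4)*c/2))*exp(-2^(3/4)*c/2) + (C3*sin(2^(3/4)*c/2) + C4*cos(2^(3/4)*c/2))*exp(2^(3/4)*c/2)


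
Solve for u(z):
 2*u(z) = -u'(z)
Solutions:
 u(z) = C1*exp(-2*z)


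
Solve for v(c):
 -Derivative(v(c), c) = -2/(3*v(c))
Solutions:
 v(c) = -sqrt(C1 + 12*c)/3
 v(c) = sqrt(C1 + 12*c)/3


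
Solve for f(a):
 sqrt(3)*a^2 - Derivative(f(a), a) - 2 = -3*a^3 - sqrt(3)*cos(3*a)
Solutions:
 f(a) = C1 + 3*a^4/4 + sqrt(3)*a^3/3 - 2*a + sqrt(3)*sin(3*a)/3


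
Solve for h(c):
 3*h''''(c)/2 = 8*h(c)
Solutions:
 h(c) = C1*exp(-2*3^(3/4)*c/3) + C2*exp(2*3^(3/4)*c/3) + C3*sin(2*3^(3/4)*c/3) + C4*cos(2*3^(3/4)*c/3)


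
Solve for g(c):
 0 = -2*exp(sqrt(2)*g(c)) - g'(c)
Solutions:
 g(c) = sqrt(2)*(2*log(1/(C1 + 2*c)) - log(2))/4


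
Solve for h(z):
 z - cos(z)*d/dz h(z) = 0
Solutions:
 h(z) = C1 + Integral(z/cos(z), z)


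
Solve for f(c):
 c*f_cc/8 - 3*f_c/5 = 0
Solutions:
 f(c) = C1 + C2*c^(29/5)


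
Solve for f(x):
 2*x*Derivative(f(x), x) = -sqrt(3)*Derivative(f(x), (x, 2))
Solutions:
 f(x) = C1 + C2*erf(3^(3/4)*x/3)


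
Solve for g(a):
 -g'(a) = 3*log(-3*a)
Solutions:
 g(a) = C1 - 3*a*log(-a) + 3*a*(1 - log(3))


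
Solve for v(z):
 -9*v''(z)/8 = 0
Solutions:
 v(z) = C1 + C2*z


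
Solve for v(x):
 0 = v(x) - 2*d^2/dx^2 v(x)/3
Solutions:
 v(x) = C1*exp(-sqrt(6)*x/2) + C2*exp(sqrt(6)*x/2)


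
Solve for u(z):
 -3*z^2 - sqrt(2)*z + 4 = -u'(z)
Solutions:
 u(z) = C1 + z^3 + sqrt(2)*z^2/2 - 4*z


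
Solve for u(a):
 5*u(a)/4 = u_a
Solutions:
 u(a) = C1*exp(5*a/4)


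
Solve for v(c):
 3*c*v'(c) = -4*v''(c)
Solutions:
 v(c) = C1 + C2*erf(sqrt(6)*c/4)


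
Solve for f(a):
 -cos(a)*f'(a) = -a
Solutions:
 f(a) = C1 + Integral(a/cos(a), a)


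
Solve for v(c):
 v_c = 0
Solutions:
 v(c) = C1


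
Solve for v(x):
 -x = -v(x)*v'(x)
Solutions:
 v(x) = -sqrt(C1 + x^2)
 v(x) = sqrt(C1 + x^2)


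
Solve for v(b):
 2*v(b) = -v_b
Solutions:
 v(b) = C1*exp(-2*b)


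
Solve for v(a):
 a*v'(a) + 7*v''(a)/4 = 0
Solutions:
 v(a) = C1 + C2*erf(sqrt(14)*a/7)


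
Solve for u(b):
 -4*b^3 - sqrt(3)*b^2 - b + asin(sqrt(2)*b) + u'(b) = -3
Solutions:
 u(b) = C1 + b^4 + sqrt(3)*b^3/3 + b^2/2 - b*asin(sqrt(2)*b) - 3*b - sqrt(2)*sqrt(1 - 2*b^2)/2


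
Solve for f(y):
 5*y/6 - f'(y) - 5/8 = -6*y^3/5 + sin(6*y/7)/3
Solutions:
 f(y) = C1 + 3*y^4/10 + 5*y^2/12 - 5*y/8 + 7*cos(6*y/7)/18


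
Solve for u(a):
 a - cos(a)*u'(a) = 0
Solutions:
 u(a) = C1 + Integral(a/cos(a), a)


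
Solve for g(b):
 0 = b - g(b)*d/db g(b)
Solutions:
 g(b) = -sqrt(C1 + b^2)
 g(b) = sqrt(C1 + b^2)


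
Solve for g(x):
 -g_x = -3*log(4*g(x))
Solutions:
 -Integral(1/(log(_y) + 2*log(2)), (_y, g(x)))/3 = C1 - x


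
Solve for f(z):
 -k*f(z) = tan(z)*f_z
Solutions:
 f(z) = C1*exp(-k*log(sin(z)))


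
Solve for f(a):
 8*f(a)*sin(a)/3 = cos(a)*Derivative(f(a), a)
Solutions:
 f(a) = C1/cos(a)^(8/3)


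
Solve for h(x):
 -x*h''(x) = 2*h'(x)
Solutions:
 h(x) = C1 + C2/x


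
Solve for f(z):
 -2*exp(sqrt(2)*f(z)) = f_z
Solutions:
 f(z) = sqrt(2)*(2*log(1/(C1 + 2*z)) - log(2))/4


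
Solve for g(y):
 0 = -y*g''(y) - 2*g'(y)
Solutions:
 g(y) = C1 + C2/y


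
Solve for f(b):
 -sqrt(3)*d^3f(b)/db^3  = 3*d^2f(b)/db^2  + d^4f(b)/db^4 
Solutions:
 f(b) = C1 + C2*b + (C3*sin(3*b/2) + C4*cos(3*b/2))*exp(-sqrt(3)*b/2)


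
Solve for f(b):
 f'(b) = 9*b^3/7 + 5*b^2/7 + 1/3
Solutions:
 f(b) = C1 + 9*b^4/28 + 5*b^3/21 + b/3


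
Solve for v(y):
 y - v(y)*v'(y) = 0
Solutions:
 v(y) = -sqrt(C1 + y^2)
 v(y) = sqrt(C1 + y^2)


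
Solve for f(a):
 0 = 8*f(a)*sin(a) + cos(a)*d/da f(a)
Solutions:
 f(a) = C1*cos(a)^8


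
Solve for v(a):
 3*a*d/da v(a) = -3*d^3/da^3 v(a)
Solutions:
 v(a) = C1 + Integral(C2*airyai(-a) + C3*airybi(-a), a)


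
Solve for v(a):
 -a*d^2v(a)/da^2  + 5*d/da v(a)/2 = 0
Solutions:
 v(a) = C1 + C2*a^(7/2)


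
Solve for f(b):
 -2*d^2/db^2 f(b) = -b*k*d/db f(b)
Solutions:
 f(b) = Piecewise((-sqrt(pi)*C1*erf(b*sqrt(-k)/2)/sqrt(-k) - C2, (k > 0) | (k < 0)), (-C1*b - C2, True))


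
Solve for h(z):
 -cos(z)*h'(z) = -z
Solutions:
 h(z) = C1 + Integral(z/cos(z), z)


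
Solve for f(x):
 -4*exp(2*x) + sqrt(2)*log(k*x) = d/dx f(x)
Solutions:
 f(x) = C1 + sqrt(2)*x*log(k*x) - sqrt(2)*x - 2*exp(2*x)


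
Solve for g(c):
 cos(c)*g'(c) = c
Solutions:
 g(c) = C1 + Integral(c/cos(c), c)


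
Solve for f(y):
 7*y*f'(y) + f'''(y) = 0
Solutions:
 f(y) = C1 + Integral(C2*airyai(-7^(1/3)*y) + C3*airybi(-7^(1/3)*y), y)


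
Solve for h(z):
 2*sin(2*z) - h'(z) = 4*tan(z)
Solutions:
 h(z) = C1 + 4*log(cos(z)) - cos(2*z)


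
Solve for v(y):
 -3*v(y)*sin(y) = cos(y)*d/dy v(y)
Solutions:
 v(y) = C1*cos(y)^3


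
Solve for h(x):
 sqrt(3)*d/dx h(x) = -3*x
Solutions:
 h(x) = C1 - sqrt(3)*x^2/2


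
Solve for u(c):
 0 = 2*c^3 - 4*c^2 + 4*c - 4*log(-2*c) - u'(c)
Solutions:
 u(c) = C1 + c^4/2 - 4*c^3/3 + 2*c^2 - 4*c*log(-c) + 4*c*(1 - log(2))


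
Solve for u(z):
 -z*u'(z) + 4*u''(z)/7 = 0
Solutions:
 u(z) = C1 + C2*erfi(sqrt(14)*z/4)


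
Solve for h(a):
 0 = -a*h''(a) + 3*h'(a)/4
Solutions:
 h(a) = C1 + C2*a^(7/4)


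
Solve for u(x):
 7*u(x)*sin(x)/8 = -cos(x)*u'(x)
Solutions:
 u(x) = C1*cos(x)^(7/8)


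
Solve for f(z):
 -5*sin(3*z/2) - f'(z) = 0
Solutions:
 f(z) = C1 + 10*cos(3*z/2)/3


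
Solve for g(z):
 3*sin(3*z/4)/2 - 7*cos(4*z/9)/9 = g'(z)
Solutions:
 g(z) = C1 - 7*sin(4*z/9)/4 - 2*cos(3*z/4)


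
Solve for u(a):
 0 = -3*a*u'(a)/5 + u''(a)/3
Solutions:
 u(a) = C1 + C2*erfi(3*sqrt(10)*a/10)


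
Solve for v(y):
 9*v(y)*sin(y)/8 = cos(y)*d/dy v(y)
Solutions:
 v(y) = C1/cos(y)^(9/8)


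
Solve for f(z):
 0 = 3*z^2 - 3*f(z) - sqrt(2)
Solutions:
 f(z) = z^2 - sqrt(2)/3


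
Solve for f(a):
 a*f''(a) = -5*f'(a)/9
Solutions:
 f(a) = C1 + C2*a^(4/9)


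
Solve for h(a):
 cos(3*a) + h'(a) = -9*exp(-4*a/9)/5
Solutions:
 h(a) = C1 - sin(3*a)/3 + 81*exp(-4*a/9)/20


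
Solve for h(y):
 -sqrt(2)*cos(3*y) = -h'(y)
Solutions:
 h(y) = C1 + sqrt(2)*sin(3*y)/3


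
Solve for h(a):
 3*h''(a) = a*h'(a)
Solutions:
 h(a) = C1 + C2*erfi(sqrt(6)*a/6)


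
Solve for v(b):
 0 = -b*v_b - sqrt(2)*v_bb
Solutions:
 v(b) = C1 + C2*erf(2^(1/4)*b/2)


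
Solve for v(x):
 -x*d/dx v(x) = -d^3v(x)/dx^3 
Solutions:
 v(x) = C1 + Integral(C2*airyai(x) + C3*airybi(x), x)


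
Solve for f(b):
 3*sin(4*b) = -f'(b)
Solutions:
 f(b) = C1 + 3*cos(4*b)/4


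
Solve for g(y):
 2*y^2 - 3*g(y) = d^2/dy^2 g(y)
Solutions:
 g(y) = C1*sin(sqrt(3)*y) + C2*cos(sqrt(3)*y) + 2*y^2/3 - 4/9


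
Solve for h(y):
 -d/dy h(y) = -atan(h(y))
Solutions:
 Integral(1/atan(_y), (_y, h(y))) = C1 + y


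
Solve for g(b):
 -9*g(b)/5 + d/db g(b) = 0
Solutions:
 g(b) = C1*exp(9*b/5)


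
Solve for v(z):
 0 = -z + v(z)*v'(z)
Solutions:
 v(z) = -sqrt(C1 + z^2)
 v(z) = sqrt(C1 + z^2)


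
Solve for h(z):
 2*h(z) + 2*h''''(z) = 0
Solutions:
 h(z) = (C1*sin(sqrt(2)*z/2) + C2*cos(sqrt(2)*z/2))*exp(-sqrt(2)*z/2) + (C3*sin(sqrt(2)*z/2) + C4*cos(sqrt(2)*z/2))*exp(sqrt(2)*z/2)


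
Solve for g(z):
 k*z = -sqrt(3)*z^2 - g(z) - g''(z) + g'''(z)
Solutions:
 g(z) = C1*exp(z*(-2^(2/3)*(3*sqrt(93) + 29)^(1/3) - 2*2^(1/3)/(3*sqrt(93) + 29)^(1/3) + 4)/12)*sin(2^(1/3)*sqrt(3)*z*(-2^(1/3)*(3*sqrt(93) + 29)^(1/3) + 2/(3*sqrt(93) + 29)^(1/3))/12) + C2*exp(z*(-2^(2/3)*(3*sqrt(93) + 29)^(1/3) - 2*2^(1/3)/(3*sqrt(93) + 29)^(1/3) + 4)/12)*cos(2^(1/3)*sqrt(3)*z*(-2^(1/3)*(3*sqrt(93) + 29)^(1/3) + 2/(3*sqrt(93) + 29)^(1/3))/12) + C3*exp(z*(2*2^(1/3)/(3*sqrt(93) + 29)^(1/3) + 2 + 2^(2/3)*(3*sqrt(93) + 29)^(1/3))/6) - k*z - sqrt(3)*z^2 + 2*sqrt(3)


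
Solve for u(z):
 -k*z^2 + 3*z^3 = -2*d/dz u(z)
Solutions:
 u(z) = C1 + k*z^3/6 - 3*z^4/8


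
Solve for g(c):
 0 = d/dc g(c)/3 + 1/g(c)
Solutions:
 g(c) = -sqrt(C1 - 6*c)
 g(c) = sqrt(C1 - 6*c)


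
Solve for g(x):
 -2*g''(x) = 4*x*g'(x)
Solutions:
 g(x) = C1 + C2*erf(x)


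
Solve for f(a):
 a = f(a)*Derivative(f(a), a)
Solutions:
 f(a) = -sqrt(C1 + a^2)
 f(a) = sqrt(C1 + a^2)


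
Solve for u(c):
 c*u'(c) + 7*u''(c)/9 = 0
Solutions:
 u(c) = C1 + C2*erf(3*sqrt(14)*c/14)


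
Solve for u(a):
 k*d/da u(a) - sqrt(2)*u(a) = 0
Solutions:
 u(a) = C1*exp(sqrt(2)*a/k)


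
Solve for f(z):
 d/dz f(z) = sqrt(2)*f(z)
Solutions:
 f(z) = C1*exp(sqrt(2)*z)


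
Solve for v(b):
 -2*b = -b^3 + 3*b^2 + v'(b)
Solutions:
 v(b) = C1 + b^4/4 - b^3 - b^2


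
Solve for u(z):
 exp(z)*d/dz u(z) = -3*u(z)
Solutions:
 u(z) = C1*exp(3*exp(-z))


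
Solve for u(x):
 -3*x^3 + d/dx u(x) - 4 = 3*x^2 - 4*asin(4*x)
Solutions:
 u(x) = C1 + 3*x^4/4 + x^3 - 4*x*asin(4*x) + 4*x - sqrt(1 - 16*x^2)


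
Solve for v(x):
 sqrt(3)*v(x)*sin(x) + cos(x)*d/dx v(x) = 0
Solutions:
 v(x) = C1*cos(x)^(sqrt(3))


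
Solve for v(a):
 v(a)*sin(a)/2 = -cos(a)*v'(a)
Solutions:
 v(a) = C1*sqrt(cos(a))


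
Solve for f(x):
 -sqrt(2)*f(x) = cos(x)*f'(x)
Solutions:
 f(x) = C1*(sin(x) - 1)^(sqrt(2)/2)/(sin(x) + 1)^(sqrt(2)/2)


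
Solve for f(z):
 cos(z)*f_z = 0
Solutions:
 f(z) = C1


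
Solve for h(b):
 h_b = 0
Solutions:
 h(b) = C1


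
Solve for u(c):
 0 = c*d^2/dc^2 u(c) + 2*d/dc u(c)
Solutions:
 u(c) = C1 + C2/c


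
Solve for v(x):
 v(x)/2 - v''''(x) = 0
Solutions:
 v(x) = C1*exp(-2^(3/4)*x/2) + C2*exp(2^(3/4)*x/2) + C3*sin(2^(3/4)*x/2) + C4*cos(2^(3/4)*x/2)


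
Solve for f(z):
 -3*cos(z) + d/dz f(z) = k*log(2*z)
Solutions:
 f(z) = C1 + k*z*(log(z) - 1) + k*z*log(2) + 3*sin(z)


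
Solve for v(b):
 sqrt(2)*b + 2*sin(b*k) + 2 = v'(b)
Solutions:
 v(b) = C1 + sqrt(2)*b^2/2 + 2*b - 2*cos(b*k)/k


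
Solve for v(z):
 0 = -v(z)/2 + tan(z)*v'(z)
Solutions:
 v(z) = C1*sqrt(sin(z))


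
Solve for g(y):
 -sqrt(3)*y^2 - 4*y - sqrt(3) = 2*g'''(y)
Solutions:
 g(y) = C1 + C2*y + C3*y^2 - sqrt(3)*y^5/120 - y^4/12 - sqrt(3)*y^3/12


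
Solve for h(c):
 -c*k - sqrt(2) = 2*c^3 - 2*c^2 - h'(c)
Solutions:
 h(c) = C1 + c^4/2 - 2*c^3/3 + c^2*k/2 + sqrt(2)*c


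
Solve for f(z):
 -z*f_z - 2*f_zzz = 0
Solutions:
 f(z) = C1 + Integral(C2*airyai(-2^(2/3)*z/2) + C3*airybi(-2^(2/3)*z/2), z)


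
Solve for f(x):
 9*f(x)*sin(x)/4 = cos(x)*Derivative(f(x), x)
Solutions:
 f(x) = C1/cos(x)^(9/4)


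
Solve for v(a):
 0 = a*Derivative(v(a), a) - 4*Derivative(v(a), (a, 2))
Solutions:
 v(a) = C1 + C2*erfi(sqrt(2)*a/4)


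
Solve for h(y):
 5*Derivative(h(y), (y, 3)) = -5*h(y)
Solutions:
 h(y) = C3*exp(-y) + (C1*sin(sqrt(3)*y/2) + C2*cos(sqrt(3)*y/2))*exp(y/2)


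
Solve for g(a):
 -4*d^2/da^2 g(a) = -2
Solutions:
 g(a) = C1 + C2*a + a^2/4


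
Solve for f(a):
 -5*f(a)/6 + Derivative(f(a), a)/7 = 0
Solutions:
 f(a) = C1*exp(35*a/6)


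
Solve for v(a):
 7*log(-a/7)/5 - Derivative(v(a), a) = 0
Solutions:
 v(a) = C1 + 7*a*log(-a)/5 + 7*a*(-log(7) - 1)/5


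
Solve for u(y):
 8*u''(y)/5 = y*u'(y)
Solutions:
 u(y) = C1 + C2*erfi(sqrt(5)*y/4)


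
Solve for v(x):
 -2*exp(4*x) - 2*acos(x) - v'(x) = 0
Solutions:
 v(x) = C1 - 2*x*acos(x) + 2*sqrt(1 - x^2) - exp(4*x)/2


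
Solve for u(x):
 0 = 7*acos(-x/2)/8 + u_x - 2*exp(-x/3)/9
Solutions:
 u(x) = C1 - 7*x*acos(-x/2)/8 - 7*sqrt(4 - x^2)/8 - 2*exp(-x/3)/3


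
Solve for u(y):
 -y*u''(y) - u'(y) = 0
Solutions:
 u(y) = C1 + C2*log(y)


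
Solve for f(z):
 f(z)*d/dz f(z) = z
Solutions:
 f(z) = -sqrt(C1 + z^2)
 f(z) = sqrt(C1 + z^2)


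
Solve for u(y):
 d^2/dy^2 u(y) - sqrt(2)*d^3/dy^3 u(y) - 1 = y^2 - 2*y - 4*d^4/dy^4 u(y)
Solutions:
 u(y) = C1 + C2*y + y^4/12 + y^3*(-1 + sqrt(2))/3 + y^2*(-3/2 - sqrt(2)) + (C3*sin(sqrt(14)*y/8) + C4*cos(sqrt(14)*y/8))*exp(sqrt(2)*y/8)


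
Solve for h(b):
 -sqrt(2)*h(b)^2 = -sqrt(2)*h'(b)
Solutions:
 h(b) = -1/(C1 + b)


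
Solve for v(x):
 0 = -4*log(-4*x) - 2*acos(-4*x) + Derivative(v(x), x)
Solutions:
 v(x) = C1 + 4*x*log(-x) + 2*x*acos(-4*x) - 4*x + 8*x*log(2) + sqrt(1 - 16*x^2)/2


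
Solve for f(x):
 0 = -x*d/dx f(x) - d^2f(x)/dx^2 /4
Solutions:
 f(x) = C1 + C2*erf(sqrt(2)*x)


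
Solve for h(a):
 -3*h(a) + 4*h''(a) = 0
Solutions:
 h(a) = C1*exp(-sqrt(3)*a/2) + C2*exp(sqrt(3)*a/2)


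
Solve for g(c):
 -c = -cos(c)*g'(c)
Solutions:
 g(c) = C1 + Integral(c/cos(c), c)


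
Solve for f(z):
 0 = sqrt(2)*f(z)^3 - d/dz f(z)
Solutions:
 f(z) = -sqrt(2)*sqrt(-1/(C1 + sqrt(2)*z))/2
 f(z) = sqrt(2)*sqrt(-1/(C1 + sqrt(2)*z))/2


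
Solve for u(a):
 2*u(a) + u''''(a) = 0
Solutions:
 u(a) = (C1*sin(2^(3/4)*a/2) + C2*cos(2^(3/4)*a/2))*exp(-2^(3/4)*a/2) + (C3*sin(2^(3/4)*a/2) + C4*cos(2^(3/4)*a/2))*exp(2^(3/4)*a/2)


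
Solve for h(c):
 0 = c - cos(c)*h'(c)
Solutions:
 h(c) = C1 + Integral(c/cos(c), c)


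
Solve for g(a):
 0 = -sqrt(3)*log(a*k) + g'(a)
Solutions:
 g(a) = C1 + sqrt(3)*a*log(a*k) - sqrt(3)*a


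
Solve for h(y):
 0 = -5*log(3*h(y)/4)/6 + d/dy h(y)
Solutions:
 6*Integral(1/(-log(_y) - log(3) + 2*log(2)), (_y, h(y)))/5 = C1 - y


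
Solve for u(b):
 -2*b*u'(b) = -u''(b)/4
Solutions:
 u(b) = C1 + C2*erfi(2*b)


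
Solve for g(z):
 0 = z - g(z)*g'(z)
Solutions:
 g(z) = -sqrt(C1 + z^2)
 g(z) = sqrt(C1 + z^2)


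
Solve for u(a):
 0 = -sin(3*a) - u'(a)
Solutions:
 u(a) = C1 + cos(3*a)/3


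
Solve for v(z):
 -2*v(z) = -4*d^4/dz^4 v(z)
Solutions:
 v(z) = C1*exp(-2^(3/4)*z/2) + C2*exp(2^(3/4)*z/2) + C3*sin(2^(3/4)*z/2) + C4*cos(2^(3/4)*z/2)


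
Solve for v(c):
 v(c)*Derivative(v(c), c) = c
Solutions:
 v(c) = -sqrt(C1 + c^2)
 v(c) = sqrt(C1 + c^2)


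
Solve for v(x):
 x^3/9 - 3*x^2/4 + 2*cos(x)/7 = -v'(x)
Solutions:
 v(x) = C1 - x^4/36 + x^3/4 - 2*sin(x)/7


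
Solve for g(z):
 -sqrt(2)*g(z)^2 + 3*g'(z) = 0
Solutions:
 g(z) = -3/(C1 + sqrt(2)*z)


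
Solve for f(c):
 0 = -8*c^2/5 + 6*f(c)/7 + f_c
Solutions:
 f(c) = C1*exp(-6*c/7) + 28*c^2/15 - 196*c/45 + 686/135


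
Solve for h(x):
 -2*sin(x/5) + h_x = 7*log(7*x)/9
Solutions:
 h(x) = C1 + 7*x*log(x)/9 - 7*x/9 + 7*x*log(7)/9 - 10*cos(x/5)


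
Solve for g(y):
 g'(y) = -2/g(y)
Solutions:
 g(y) = -sqrt(C1 - 4*y)
 g(y) = sqrt(C1 - 4*y)


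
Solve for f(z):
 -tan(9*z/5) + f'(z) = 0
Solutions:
 f(z) = C1 - 5*log(cos(9*z/5))/9


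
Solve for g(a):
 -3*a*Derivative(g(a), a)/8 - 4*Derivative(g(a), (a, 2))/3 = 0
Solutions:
 g(a) = C1 + C2*erf(3*a/8)


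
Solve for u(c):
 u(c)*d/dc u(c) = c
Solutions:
 u(c) = -sqrt(C1 + c^2)
 u(c) = sqrt(C1 + c^2)


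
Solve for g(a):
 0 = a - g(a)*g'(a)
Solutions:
 g(a) = -sqrt(C1 + a^2)
 g(a) = sqrt(C1 + a^2)


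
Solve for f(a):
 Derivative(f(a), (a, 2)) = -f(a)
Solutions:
 f(a) = C1*sin(a) + C2*cos(a)


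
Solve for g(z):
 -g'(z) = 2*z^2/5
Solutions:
 g(z) = C1 - 2*z^3/15


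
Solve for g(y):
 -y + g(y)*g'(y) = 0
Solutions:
 g(y) = -sqrt(C1 + y^2)
 g(y) = sqrt(C1 + y^2)


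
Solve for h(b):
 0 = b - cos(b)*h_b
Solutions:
 h(b) = C1 + Integral(b/cos(b), b)


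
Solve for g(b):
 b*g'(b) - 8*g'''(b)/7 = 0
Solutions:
 g(b) = C1 + Integral(C2*airyai(7^(1/3)*b/2) + C3*airybi(7^(1/3)*b/2), b)


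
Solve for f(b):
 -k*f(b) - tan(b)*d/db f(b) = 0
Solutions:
 f(b) = C1*exp(-k*log(sin(b)))


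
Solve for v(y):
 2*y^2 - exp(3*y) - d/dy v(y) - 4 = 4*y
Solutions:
 v(y) = C1 + 2*y^3/3 - 2*y^2 - 4*y - exp(3*y)/3


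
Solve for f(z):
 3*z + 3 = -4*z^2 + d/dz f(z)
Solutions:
 f(z) = C1 + 4*z^3/3 + 3*z^2/2 + 3*z


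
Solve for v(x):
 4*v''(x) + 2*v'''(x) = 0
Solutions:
 v(x) = C1 + C2*x + C3*exp(-2*x)


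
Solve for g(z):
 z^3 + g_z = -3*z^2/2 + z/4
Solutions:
 g(z) = C1 - z^4/4 - z^3/2 + z^2/8


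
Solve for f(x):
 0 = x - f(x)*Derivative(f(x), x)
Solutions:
 f(x) = -sqrt(C1 + x^2)
 f(x) = sqrt(C1 + x^2)


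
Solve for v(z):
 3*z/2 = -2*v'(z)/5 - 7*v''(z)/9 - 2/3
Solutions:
 v(z) = C1 + C2*exp(-18*z/35) - 15*z^2/8 + 45*z/8


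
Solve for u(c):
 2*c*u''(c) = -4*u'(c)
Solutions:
 u(c) = C1 + C2/c


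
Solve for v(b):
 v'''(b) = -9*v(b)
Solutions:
 v(b) = C3*exp(-3^(2/3)*b) + (C1*sin(3*3^(1/6)*b/2) + C2*cos(3*3^(1/6)*b/2))*exp(3^(2/3)*b/2)


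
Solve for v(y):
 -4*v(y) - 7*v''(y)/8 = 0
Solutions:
 v(y) = C1*sin(4*sqrt(14)*y/7) + C2*cos(4*sqrt(14)*y/7)


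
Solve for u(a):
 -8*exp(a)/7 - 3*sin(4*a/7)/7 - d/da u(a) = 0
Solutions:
 u(a) = C1 - 8*exp(a)/7 + 3*cos(4*a/7)/4


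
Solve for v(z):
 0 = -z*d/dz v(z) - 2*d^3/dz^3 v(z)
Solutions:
 v(z) = C1 + Integral(C2*airyai(-2^(2/3)*z/2) + C3*airybi(-2^(2/3)*z/2), z)


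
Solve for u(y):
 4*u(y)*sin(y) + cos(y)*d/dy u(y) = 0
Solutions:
 u(y) = C1*cos(y)^4


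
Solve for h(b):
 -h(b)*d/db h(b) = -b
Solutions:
 h(b) = -sqrt(C1 + b^2)
 h(b) = sqrt(C1 + b^2)


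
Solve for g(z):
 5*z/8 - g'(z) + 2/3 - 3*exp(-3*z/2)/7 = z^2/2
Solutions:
 g(z) = C1 - z^3/6 + 5*z^2/16 + 2*z/3 + 2*exp(-3*z/2)/7


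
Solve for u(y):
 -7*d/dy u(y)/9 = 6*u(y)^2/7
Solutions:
 u(y) = 49/(C1 + 54*y)


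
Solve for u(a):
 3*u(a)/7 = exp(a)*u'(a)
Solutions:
 u(a) = C1*exp(-3*exp(-a)/7)


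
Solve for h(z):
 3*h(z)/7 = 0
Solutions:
 h(z) = 0


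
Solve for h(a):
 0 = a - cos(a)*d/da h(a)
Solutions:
 h(a) = C1 + Integral(a/cos(a), a)


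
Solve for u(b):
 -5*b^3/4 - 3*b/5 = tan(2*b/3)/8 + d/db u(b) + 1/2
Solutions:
 u(b) = C1 - 5*b^4/16 - 3*b^2/10 - b/2 + 3*log(cos(2*b/3))/16


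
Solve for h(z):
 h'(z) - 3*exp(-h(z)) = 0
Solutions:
 h(z) = log(C1 + 3*z)


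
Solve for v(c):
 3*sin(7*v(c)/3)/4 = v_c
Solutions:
 -3*c/4 + 3*log(cos(7*v(c)/3) - 1)/14 - 3*log(cos(7*v(c)/3) + 1)/14 = C1


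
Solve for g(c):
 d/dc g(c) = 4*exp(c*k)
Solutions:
 g(c) = C1 + 4*exp(c*k)/k


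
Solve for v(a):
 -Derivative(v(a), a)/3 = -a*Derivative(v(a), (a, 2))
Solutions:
 v(a) = C1 + C2*a^(4/3)


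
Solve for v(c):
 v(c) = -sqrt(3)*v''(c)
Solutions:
 v(c) = C1*sin(3^(3/4)*c/3) + C2*cos(3^(3/4)*c/3)


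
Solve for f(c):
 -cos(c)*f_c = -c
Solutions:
 f(c) = C1 + Integral(c/cos(c), c)


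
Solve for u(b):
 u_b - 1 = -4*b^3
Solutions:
 u(b) = C1 - b^4 + b


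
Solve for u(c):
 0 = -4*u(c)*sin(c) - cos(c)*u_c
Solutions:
 u(c) = C1*cos(c)^4


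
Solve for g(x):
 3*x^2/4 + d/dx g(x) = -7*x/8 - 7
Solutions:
 g(x) = C1 - x^3/4 - 7*x^2/16 - 7*x


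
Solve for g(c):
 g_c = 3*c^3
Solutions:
 g(c) = C1 + 3*c^4/4


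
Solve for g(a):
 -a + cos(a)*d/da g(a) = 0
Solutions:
 g(a) = C1 + Integral(a/cos(a), a)


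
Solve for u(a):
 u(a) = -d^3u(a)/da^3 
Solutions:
 u(a) = C3*exp(-a) + (C1*sin(sqrt(3)*a/2) + C2*cos(sqrt(3)*a/2))*exp(a/2)


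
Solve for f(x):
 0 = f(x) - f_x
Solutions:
 f(x) = C1*exp(x)


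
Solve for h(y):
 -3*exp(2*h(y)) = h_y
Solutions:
 h(y) = log(-sqrt(-1/(C1 - 3*y))) - log(2)/2
 h(y) = log(-1/(C1 - 3*y))/2 - log(2)/2


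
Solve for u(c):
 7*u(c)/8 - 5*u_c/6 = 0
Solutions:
 u(c) = C1*exp(21*c/20)


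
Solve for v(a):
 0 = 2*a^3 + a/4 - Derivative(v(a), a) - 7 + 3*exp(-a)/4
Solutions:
 v(a) = C1 + a^4/2 + a^2/8 - 7*a - 3*exp(-a)/4


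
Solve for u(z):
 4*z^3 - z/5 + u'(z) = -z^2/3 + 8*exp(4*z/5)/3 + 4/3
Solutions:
 u(z) = C1 - z^4 - z^3/9 + z^2/10 + 4*z/3 + 10*exp(4*z/5)/3


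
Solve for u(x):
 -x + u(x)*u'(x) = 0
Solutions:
 u(x) = -sqrt(C1 + x^2)
 u(x) = sqrt(C1 + x^2)


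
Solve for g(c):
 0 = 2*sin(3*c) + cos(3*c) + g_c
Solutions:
 g(c) = C1 - sin(3*c)/3 + 2*cos(3*c)/3


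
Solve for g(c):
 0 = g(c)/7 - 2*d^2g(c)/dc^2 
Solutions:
 g(c) = C1*exp(-sqrt(14)*c/14) + C2*exp(sqrt(14)*c/14)


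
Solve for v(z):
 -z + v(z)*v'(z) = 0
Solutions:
 v(z) = -sqrt(C1 + z^2)
 v(z) = sqrt(C1 + z^2)


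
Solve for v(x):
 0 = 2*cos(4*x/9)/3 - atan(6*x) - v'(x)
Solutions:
 v(x) = C1 - x*atan(6*x) + log(36*x^2 + 1)/12 + 3*sin(4*x/9)/2


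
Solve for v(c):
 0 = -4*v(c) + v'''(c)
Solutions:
 v(c) = C3*exp(2^(2/3)*c) + (C1*sin(2^(2/3)*sqrt(3)*c/2) + C2*cos(2^(2/3)*sqrt(3)*c/2))*exp(-2^(2/3)*c/2)
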